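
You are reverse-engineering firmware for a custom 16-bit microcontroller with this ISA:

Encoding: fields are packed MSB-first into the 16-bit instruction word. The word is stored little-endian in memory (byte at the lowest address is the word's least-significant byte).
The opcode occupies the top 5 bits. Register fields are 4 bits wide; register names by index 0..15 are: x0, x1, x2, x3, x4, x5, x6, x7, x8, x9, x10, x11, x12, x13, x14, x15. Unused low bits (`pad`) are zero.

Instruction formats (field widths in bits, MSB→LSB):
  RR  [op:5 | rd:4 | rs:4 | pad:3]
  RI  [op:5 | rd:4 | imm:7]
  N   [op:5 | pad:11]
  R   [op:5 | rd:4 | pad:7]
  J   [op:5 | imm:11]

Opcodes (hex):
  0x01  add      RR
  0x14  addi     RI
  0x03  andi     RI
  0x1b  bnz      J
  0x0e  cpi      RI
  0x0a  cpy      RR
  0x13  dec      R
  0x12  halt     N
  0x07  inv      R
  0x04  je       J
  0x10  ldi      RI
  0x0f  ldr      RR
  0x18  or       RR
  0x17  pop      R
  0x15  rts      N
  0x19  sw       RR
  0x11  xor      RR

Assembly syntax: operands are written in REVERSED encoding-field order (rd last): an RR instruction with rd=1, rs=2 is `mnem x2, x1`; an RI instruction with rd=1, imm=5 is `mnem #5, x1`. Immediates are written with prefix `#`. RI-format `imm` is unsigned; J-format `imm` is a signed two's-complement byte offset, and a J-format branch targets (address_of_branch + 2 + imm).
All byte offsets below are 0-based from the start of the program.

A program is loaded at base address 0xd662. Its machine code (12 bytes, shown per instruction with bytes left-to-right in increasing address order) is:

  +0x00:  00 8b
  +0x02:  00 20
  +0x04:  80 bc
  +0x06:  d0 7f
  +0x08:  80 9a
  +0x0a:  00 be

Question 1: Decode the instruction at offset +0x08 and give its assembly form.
dec x5

+0x08: 80 9a ⇒ word 0x9a80 (little)
  top 5b → 0x13 → dec [R]
  rd@[10:7]=0x5 ⇒ x5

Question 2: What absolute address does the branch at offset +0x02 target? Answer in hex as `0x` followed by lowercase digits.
0xd666

+0x02: 00 20 ⇒ word 0x2000 (little)
  opcode bits[15:11]=0x4: je/J
  imm@[10:0]=0x0 ⇒ #0
  target = base 0xd662 + off 0x02 + 2 + imm 0 = 0xd666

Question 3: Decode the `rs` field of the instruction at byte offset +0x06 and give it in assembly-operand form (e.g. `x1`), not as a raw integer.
x10

[06] d0 7f → 0x7fd0
  top 5b → 0xf → ldr [RR]
  rd@[10:7]=0xf ⇒ x15
  rs@[6:3]=0xa ⇒ x10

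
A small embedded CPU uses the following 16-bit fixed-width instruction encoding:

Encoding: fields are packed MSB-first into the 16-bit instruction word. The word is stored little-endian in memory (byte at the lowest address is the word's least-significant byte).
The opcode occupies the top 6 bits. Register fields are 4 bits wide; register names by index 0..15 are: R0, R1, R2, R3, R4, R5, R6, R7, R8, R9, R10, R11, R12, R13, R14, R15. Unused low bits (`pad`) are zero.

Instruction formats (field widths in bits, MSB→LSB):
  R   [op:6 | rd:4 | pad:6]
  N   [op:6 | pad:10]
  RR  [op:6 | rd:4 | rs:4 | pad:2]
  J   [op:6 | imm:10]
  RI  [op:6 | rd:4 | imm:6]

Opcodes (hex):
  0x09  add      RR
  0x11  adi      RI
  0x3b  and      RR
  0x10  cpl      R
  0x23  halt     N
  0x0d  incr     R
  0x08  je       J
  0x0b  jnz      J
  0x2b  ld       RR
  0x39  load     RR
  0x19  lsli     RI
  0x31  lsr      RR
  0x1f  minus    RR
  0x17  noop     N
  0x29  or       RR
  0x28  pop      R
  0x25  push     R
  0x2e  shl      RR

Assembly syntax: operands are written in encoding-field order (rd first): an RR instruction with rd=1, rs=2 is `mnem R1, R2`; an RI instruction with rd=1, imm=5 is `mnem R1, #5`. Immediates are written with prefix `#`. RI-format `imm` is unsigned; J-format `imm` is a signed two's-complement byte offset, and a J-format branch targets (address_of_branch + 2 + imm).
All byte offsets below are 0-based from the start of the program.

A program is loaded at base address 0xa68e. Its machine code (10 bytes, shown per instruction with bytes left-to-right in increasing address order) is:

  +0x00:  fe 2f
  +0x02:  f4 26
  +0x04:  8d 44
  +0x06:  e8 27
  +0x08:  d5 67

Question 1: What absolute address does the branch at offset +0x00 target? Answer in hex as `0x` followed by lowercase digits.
off 0x00: read fe 2f as little → 0x2ffe
  opcode bits[15:10]=0xb: jnz/J
  [9:0] imm=1022 (s10→-2) = #-2
  target = base 0xa68e + off 0x00 + 2 + imm -2 = 0xa68e

0xa68e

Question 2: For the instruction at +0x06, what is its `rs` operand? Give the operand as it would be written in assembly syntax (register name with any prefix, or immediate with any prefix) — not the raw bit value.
@+06  little-endian(e8 27) = 0x27e8
  opcode bits[15:10]=0x9: add/RR
  rd@[9:6]=0xf ⇒ R15
  rs@[5:2]=0xa ⇒ R10

R10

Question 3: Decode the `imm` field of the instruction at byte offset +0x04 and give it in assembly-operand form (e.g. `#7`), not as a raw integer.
#13

+0x04: 8d 44 ⇒ word 0x448d (little)
  op=0x448d>>10=0x11 ⇒ adi (RI)
  rd@[9:6]=0x2 ⇒ R2
  imm@[5:0]=0xd ⇒ #13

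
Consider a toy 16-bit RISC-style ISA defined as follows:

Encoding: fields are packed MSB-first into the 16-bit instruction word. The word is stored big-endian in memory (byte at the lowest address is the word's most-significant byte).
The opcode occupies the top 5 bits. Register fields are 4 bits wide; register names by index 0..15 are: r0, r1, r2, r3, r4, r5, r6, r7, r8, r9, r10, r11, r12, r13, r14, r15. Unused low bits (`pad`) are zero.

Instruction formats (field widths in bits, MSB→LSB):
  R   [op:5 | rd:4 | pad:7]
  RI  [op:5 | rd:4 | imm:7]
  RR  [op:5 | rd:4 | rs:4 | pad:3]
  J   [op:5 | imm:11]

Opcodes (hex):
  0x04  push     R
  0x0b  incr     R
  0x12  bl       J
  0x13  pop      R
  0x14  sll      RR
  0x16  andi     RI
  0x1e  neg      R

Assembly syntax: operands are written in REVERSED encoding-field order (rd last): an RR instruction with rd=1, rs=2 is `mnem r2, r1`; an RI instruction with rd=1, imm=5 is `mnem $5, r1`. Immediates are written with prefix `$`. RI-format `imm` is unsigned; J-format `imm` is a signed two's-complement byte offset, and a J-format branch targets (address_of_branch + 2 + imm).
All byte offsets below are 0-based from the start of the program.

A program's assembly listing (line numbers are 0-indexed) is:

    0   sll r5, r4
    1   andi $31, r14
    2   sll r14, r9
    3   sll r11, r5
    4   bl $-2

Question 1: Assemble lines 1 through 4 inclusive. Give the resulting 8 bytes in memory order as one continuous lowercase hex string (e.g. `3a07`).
b71fa4f0a2d897fe

L1: andi op=0x16:5|rd=14:4|imm=31:7 ⇒ 0xb71f ⇒ big b7 1f
L2: sll op=0x14:5|rd=9:4|rs=14:4|pad=0:3 ⇒ 0xa4f0 ⇒ big a4 f0
L3: sll op=0x14:5|rd=5:4|rs=11:4|pad=0:3 ⇒ 0xa2d8 ⇒ big a2 d8
L4: bl op=0x12:5|imm=-2:11 ⇒ 0x97fe ⇒ big 97 fe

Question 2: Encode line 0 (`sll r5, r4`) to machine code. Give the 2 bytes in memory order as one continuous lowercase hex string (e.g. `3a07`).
L0: sll op=0x14:5|rd=4:4|rs=5:4|pad=0:3 ⇒ 0xa228 ⇒ big a2 28

a228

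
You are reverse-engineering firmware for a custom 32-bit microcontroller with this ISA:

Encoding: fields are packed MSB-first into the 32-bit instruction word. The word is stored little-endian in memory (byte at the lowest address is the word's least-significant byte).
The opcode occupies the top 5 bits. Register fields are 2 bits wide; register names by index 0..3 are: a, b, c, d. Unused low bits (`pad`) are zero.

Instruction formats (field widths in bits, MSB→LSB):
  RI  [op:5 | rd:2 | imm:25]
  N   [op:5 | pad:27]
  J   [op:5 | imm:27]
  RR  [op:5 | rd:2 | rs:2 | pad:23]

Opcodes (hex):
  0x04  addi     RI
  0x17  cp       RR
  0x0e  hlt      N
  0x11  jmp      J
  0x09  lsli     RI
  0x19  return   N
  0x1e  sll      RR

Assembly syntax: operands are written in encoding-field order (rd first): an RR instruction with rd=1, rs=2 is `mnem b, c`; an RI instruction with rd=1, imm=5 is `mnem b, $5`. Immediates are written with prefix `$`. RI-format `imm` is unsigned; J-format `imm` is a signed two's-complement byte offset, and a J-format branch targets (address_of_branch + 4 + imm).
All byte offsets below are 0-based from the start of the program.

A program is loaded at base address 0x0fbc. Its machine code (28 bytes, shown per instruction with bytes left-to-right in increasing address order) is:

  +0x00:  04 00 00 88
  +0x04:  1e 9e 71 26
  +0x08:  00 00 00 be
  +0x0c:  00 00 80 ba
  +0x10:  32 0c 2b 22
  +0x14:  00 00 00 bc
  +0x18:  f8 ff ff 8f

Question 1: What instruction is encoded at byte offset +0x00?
jmp $4

@+00  little-endian(04 00 00 88) = 0x88000004
  top 5b → 0x11 → jmp [J]
  imm@[26:0]=0x4 ⇒ $4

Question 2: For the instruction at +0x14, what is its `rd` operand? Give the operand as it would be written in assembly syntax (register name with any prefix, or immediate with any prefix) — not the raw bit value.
+0x14: 00 00 00 bc ⇒ word 0xbc000000 (little)
  op=0xbc000000>>27=0x17 ⇒ cp (RR)
  [26:25] rd=2 = c
  [24:23] rs=0 = a

c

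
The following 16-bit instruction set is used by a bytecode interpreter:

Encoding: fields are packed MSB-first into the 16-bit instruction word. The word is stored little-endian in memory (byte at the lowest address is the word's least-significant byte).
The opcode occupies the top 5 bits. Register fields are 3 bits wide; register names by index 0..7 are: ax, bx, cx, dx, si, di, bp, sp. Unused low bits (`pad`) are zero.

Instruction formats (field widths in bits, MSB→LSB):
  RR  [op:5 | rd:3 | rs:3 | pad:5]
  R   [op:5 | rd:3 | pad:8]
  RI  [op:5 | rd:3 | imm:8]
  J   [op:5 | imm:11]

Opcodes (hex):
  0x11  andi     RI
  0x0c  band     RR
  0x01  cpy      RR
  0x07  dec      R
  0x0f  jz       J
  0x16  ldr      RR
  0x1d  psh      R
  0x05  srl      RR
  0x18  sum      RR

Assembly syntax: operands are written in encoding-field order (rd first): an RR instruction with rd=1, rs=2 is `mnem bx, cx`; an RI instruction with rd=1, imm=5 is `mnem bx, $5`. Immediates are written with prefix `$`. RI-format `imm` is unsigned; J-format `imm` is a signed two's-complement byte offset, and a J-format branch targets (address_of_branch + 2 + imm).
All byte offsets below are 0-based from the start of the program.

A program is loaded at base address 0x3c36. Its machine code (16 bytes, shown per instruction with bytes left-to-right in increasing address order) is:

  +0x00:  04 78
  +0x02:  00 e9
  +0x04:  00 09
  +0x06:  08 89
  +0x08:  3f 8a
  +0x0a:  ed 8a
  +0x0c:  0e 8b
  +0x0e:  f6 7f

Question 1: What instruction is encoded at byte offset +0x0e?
+0x0e: f6 7f ⇒ word 0x7ff6 (little)
  op=0x7ff6>>11=0xf ⇒ jz (J)
  imm@[10:0]=0x7f6 (s11→-10) ⇒ $-10

jz $-10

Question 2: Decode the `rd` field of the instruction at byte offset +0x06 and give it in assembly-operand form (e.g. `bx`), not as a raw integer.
bx

+0x06: 08 89 ⇒ word 0x8908 (little)
  opcode bits[15:11]=0x11: andi/RI
  [10:8] rd=1 = bx
  [7:0] imm=8 = $8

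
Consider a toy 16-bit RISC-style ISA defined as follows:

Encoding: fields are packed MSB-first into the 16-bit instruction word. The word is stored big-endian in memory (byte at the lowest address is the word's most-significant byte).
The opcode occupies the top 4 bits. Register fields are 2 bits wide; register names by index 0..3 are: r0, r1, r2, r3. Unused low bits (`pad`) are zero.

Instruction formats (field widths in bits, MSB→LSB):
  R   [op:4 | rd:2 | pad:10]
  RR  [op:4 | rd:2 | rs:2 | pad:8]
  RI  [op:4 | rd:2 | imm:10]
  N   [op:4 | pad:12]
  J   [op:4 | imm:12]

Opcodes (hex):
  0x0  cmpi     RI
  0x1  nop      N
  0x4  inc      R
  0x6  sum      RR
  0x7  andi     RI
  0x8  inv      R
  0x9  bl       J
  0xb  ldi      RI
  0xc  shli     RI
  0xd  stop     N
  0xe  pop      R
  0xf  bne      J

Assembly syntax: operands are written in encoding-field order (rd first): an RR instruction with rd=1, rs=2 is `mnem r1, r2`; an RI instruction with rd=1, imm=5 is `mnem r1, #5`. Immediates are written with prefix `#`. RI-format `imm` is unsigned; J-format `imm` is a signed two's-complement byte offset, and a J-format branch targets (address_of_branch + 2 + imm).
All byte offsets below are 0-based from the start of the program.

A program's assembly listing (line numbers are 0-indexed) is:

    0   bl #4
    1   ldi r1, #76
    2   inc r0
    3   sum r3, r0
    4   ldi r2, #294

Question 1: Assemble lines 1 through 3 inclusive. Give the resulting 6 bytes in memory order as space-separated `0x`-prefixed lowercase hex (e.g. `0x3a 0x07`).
1. ldi fields op=0xb:4|rd=1:2|imm=76:10 → word b44ch → b4 4c
2. inc fields op=0x4:4|rd=0:2|pad=0:10 → word 4000h → 40 00
3. sum fields op=0x6:4|rd=3:2|rs=0:2|pad=0:8 → word 6c00h → 6c 00

0xb4 0x4c 0x40 0x00 0x6c 0x00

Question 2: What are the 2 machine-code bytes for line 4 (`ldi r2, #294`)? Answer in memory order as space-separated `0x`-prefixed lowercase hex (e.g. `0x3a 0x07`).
0xb9 0x26

L4: ldi op=0xb:4|rd=2:2|imm=294:10 ⇒ 0xb926 ⇒ big b9 26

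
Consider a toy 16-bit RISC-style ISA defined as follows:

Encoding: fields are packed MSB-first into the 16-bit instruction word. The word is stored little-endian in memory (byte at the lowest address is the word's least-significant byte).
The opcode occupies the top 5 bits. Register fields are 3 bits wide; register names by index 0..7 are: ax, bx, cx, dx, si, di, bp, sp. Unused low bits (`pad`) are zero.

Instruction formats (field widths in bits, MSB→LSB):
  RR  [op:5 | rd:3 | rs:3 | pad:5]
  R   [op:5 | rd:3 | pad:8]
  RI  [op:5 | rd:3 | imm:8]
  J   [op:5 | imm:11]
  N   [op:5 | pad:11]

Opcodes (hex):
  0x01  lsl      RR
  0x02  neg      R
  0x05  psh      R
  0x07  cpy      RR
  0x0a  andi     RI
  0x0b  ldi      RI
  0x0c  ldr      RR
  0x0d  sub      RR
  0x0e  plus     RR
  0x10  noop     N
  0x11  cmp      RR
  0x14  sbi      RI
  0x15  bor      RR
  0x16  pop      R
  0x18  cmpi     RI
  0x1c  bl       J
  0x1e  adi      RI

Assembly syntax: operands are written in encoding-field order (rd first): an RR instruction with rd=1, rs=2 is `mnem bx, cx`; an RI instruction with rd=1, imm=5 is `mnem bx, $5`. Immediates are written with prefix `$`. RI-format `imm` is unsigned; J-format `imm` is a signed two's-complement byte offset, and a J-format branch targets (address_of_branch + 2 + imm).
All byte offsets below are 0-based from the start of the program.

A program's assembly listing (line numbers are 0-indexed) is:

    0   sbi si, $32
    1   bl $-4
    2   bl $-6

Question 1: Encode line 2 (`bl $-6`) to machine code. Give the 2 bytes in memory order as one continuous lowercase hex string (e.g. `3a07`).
fae7

line 2 (bl): pack op=0x1c:5|imm=-6:11 = 0xe7fa; little→ fa e7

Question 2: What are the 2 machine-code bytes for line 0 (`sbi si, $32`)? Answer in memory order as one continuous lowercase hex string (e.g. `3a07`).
0. sbi fields op=0x14:5|rd=4:3|imm=32:8 → word a420h → 20 a4

20a4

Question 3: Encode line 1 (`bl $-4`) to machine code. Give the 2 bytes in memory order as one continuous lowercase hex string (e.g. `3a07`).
fce7

L1: bl op=0x1c:5|imm=-4:11 ⇒ 0xe7fc ⇒ little fc e7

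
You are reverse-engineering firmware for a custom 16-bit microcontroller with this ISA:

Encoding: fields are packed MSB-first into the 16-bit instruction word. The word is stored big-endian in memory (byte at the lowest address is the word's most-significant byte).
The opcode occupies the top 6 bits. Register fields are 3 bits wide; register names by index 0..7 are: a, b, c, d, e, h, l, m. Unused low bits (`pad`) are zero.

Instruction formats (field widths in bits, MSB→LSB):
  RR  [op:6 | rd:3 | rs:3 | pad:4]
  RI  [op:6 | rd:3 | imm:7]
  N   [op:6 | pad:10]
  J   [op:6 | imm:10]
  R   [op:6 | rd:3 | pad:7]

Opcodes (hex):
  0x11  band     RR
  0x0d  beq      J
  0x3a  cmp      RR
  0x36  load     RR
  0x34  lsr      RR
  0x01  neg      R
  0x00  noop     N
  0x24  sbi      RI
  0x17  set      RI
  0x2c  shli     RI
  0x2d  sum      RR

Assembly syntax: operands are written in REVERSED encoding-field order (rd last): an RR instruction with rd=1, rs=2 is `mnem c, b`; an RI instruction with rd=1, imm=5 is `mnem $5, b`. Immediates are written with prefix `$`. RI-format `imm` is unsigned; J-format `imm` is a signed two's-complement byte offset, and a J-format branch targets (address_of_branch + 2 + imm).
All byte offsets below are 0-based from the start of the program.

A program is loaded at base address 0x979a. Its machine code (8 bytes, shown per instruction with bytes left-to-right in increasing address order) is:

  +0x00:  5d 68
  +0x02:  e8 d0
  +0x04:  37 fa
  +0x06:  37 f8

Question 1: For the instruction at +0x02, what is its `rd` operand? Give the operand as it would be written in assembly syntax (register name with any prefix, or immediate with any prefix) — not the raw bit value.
off 0x02: read e8 d0 as big → 0xe8d0
  opcode bits[15:10]=0x3a: cmp/RR
  rd: (w>>7)&0x7=0x1 → b
  rs: (w>>4)&0x7=0x5 → h

b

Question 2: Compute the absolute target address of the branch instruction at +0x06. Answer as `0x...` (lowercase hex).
+0x06: 37 f8 ⇒ word 0x37f8 (big)
  op=0x37f8>>10=0xd ⇒ beq (J)
  imm: (w>>0)&0x3ff=0x3f8 (s10→-8) → $-8
  target = base 0x979a + off 0x06 + 2 + imm -8 = 0x979a

0x979a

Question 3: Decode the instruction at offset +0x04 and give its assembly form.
[04] 37 fa → 0x37fa
  top 6b → 0xd → beq [J]
  [9:0] imm=1018 (s10→-6) = $-6

beq $-6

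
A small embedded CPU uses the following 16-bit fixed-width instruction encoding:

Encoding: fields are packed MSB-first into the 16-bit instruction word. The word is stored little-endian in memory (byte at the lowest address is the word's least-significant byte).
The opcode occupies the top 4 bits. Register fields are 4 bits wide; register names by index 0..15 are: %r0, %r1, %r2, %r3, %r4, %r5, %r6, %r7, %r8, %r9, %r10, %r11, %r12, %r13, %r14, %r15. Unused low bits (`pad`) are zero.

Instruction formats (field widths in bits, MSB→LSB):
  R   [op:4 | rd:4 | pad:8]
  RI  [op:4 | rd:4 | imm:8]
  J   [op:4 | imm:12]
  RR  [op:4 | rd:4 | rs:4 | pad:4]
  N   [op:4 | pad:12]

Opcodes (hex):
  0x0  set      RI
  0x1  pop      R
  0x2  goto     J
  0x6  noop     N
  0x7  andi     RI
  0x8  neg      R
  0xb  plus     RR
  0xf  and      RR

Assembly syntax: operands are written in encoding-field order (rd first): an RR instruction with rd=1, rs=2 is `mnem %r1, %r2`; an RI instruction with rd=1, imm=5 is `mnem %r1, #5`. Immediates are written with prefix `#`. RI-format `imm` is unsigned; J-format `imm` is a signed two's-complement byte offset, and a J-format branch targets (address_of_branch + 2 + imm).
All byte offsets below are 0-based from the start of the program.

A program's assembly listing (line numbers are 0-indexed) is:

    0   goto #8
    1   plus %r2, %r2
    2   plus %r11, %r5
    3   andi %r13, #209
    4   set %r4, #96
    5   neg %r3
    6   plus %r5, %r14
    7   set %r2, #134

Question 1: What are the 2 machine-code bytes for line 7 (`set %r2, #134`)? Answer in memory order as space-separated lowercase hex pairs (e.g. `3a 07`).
86 02

7. set fields op=0x0:4|rd=2:4|imm=134:8 → word 0286h → 86 02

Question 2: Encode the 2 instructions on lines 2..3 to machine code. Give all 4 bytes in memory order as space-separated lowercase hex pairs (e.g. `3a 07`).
L2: plus op=0xb:4|rd=11:4|rs=5:4|pad=0:4 ⇒ 0xbb50 ⇒ little 50 bb
L3: andi op=0x7:4|rd=13:4|imm=209:8 ⇒ 0x7dd1 ⇒ little d1 7d

50 bb d1 7d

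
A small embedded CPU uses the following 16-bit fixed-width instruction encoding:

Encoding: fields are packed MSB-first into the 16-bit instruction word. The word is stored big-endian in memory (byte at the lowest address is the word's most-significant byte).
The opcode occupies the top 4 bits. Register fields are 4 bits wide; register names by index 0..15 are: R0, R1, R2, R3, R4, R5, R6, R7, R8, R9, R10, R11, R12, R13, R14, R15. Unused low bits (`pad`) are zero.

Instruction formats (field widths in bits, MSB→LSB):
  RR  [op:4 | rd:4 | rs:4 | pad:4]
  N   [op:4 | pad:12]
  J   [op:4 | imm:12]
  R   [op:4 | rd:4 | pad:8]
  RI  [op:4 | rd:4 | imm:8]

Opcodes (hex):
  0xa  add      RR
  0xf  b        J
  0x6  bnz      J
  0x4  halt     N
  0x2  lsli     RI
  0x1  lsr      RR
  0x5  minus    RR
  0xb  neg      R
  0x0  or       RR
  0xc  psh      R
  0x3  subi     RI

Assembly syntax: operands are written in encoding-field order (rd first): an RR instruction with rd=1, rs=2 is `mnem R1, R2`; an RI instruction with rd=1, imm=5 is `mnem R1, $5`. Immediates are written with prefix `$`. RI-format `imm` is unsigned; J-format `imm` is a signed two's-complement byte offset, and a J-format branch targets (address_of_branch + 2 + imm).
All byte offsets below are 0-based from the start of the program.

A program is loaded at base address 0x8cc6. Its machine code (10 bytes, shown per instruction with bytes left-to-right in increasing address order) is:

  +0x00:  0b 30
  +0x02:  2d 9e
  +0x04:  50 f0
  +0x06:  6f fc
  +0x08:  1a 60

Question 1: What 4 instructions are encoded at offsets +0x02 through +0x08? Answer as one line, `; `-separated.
lsli R13, $158; minus R0, R15; bnz $-4; lsr R10, R6

off 0x02: read 2d 9e as big → 0x2d9e
  top 4b → 0x2 → lsli [RI]
  rd: (w>>8)&0xf=0xd → R13
  imm: (w>>0)&0xff=0x9e → $158
off 0x04: read 50 f0 as big → 0x50f0
  top 4b → 0x5 → minus [RR]
  rd: (w>>8)&0xf=0x0 → R0
  rs: (w>>4)&0xf=0xf → R15
off 0x06: read 6f fc as big → 0x6ffc
  top 4b → 0x6 → bnz [J]
  imm: (w>>0)&0xfff=0xffc (s12→-4) → $-4
off 0x08: read 1a 60 as big → 0x1a60
  top 4b → 0x1 → lsr [RR]
  rd: (w>>8)&0xf=0xa → R10
  rs: (w>>4)&0xf=0x6 → R6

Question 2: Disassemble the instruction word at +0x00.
or R11, R3

+0x00: 0b 30 ⇒ word 0x0b30 (big)
  op=0x0b30>>12=0x0 ⇒ or (RR)
  rd: (w>>8)&0xf=0xb → R11
  rs: (w>>4)&0xf=0x3 → R3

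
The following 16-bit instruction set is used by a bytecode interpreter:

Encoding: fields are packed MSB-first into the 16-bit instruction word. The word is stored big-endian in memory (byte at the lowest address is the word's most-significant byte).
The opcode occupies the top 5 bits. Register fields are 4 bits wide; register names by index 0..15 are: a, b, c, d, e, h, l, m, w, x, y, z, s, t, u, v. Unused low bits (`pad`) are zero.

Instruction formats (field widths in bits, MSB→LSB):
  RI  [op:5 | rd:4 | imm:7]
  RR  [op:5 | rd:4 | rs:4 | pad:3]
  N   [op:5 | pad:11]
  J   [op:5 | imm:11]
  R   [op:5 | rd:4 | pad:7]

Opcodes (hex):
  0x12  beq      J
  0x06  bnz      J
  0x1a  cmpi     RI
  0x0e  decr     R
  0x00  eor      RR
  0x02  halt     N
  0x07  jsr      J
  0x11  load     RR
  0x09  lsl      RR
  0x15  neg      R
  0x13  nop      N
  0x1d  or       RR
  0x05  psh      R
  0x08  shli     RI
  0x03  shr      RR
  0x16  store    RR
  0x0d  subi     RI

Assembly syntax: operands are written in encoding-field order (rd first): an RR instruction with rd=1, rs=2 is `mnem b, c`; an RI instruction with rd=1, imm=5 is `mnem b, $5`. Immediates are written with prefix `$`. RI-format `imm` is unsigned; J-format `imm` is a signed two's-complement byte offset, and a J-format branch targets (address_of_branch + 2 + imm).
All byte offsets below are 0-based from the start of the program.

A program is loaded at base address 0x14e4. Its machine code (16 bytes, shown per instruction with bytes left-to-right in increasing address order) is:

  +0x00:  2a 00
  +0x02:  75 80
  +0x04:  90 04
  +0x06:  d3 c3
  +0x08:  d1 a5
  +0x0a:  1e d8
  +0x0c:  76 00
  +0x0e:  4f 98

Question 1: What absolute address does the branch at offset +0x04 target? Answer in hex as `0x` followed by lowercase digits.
0x14ee

off 0x04: read 90 04 as big → 0x9004
  opcode bits[15:11]=0x12: beq/J
  imm: (w>>0)&0x7ff=0x4 → $4
  target = base 0x14e4 + off 0x04 + 2 + imm 4 = 0x14ee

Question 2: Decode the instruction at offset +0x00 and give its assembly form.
psh e

off 0x00: read 2a 00 as big → 0x2a00
  opcode bits[15:11]=0x5: psh/R
  rd@[10:7]=0x4 ⇒ e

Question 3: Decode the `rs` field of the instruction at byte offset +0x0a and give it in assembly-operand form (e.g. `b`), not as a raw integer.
+0x0a: 1e d8 ⇒ word 0x1ed8 (big)
  top 5b → 0x3 → shr [RR]
  rd: (w>>7)&0xf=0xd → t
  rs: (w>>3)&0xf=0xb → z

z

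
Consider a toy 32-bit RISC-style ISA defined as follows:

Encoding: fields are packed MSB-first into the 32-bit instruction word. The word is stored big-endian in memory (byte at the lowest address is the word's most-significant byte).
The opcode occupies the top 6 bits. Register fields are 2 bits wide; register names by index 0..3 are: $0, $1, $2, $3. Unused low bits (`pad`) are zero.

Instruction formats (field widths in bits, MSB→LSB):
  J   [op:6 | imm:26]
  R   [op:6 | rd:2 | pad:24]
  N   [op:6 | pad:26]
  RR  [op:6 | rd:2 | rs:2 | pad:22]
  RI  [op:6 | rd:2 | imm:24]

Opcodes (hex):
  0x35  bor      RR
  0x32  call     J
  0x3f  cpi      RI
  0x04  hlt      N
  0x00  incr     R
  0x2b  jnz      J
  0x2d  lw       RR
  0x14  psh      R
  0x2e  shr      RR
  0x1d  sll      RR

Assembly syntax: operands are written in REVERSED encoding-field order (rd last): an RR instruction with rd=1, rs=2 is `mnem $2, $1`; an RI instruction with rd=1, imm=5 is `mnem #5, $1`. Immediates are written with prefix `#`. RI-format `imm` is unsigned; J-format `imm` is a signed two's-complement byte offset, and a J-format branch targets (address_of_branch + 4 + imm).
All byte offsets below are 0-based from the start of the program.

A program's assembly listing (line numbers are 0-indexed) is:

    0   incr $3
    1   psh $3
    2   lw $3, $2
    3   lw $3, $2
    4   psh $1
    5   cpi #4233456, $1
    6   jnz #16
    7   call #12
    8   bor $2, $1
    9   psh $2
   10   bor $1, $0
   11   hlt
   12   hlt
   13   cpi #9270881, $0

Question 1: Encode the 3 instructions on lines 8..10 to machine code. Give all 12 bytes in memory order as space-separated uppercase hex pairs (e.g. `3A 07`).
line 8 (bor): pack op=0x35:6|rd=1:2|rs=2:2|pad=0:22 = 0xd5800000; big→ d5 80 00 00
line 9 (psh): pack op=0x14:6|rd=2:2|pad=0:24 = 0x52000000; big→ 52 00 00 00
line 10 (bor): pack op=0x35:6|rd=0:2|rs=1:2|pad=0:22 = 0xd4400000; big→ d4 40 00 00

D5 80 00 00 52 00 00 00 D4 40 00 00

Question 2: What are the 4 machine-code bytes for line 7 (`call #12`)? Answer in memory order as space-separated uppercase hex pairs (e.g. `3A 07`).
C8 00 00 0C

L7: call op=0x32:6|imm=12:26 ⇒ 0xc800000c ⇒ big c8 00 00 0c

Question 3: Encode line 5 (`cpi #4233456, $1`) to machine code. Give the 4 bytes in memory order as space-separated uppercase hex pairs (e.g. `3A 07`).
FD 40 98 F0

5. cpi fields op=0x3f:6|rd=1:2|imm=4233456:24 → word fd4098f0h → fd 40 98 f0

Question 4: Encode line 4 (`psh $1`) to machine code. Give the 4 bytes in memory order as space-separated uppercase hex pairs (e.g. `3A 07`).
51 00 00 00

line 4 (psh): pack op=0x14:6|rd=1:2|pad=0:24 = 0x51000000; big→ 51 00 00 00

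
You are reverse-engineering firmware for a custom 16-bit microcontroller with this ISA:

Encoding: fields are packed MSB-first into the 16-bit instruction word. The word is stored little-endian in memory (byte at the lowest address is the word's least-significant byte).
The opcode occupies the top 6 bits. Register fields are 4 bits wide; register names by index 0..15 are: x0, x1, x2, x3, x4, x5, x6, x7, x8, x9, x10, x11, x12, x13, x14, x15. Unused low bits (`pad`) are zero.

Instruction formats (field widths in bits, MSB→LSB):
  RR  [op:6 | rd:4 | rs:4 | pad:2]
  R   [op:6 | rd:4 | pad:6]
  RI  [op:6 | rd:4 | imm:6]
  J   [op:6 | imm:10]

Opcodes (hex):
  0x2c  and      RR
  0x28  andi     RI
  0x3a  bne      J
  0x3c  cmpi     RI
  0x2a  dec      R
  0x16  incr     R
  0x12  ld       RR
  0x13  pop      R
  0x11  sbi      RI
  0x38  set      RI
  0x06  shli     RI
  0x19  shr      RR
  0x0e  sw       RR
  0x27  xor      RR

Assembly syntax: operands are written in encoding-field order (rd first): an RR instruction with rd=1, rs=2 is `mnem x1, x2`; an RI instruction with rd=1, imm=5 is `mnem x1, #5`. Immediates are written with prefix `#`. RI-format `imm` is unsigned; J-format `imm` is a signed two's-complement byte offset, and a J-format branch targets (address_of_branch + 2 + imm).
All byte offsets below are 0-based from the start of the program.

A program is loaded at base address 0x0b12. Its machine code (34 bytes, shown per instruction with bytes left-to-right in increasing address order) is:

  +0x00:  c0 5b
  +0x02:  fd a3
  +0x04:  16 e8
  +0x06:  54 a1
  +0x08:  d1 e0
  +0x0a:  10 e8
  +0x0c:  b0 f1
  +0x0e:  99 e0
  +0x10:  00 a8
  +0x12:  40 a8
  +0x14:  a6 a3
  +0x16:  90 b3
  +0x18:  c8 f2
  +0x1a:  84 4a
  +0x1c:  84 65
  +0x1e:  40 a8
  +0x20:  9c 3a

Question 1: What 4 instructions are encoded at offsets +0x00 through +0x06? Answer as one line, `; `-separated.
@+00  little-endian(c0 5b) = 0x5bc0
  top 6b → 0x16 → incr [R]
  rd: (w>>6)&0xf=0xf → x15
@+02  little-endian(fd a3) = 0xa3fd
  top 6b → 0x28 → andi [RI]
  rd: (w>>6)&0xf=0xf → x15
  imm: (w>>0)&0x3f=0x3d → #61
@+04  little-endian(16 e8) = 0xe816
  top 6b → 0x3a → bne [J]
  imm: (w>>0)&0x3ff=0x16 → #22
@+06  little-endian(54 a1) = 0xa154
  top 6b → 0x28 → andi [RI]
  rd: (w>>6)&0xf=0x5 → x5
  imm: (w>>0)&0x3f=0x14 → #20

incr x15; andi x15, #61; bne #22; andi x5, #20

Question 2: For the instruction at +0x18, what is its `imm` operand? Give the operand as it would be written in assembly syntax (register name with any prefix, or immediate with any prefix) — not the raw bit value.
#8

+0x18: c8 f2 ⇒ word 0xf2c8 (little)
  top 6b → 0x3c → cmpi [RI]
  rd: (w>>6)&0xf=0xb → x11
  imm: (w>>0)&0x3f=0x8 → #8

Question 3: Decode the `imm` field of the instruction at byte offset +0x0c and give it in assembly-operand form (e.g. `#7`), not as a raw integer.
@+0c  little-endian(b0 f1) = 0xf1b0
  op=0xf1b0>>10=0x3c ⇒ cmpi (RI)
  rd@[9:6]=0x6 ⇒ x6
  imm@[5:0]=0x30 ⇒ #48

#48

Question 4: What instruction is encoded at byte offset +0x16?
[16] 90 b3 → 0xb390
  top 6b → 0x2c → and [RR]
  [9:6] rd=14 = x14
  [5:2] rs=4 = x4

and x14, x4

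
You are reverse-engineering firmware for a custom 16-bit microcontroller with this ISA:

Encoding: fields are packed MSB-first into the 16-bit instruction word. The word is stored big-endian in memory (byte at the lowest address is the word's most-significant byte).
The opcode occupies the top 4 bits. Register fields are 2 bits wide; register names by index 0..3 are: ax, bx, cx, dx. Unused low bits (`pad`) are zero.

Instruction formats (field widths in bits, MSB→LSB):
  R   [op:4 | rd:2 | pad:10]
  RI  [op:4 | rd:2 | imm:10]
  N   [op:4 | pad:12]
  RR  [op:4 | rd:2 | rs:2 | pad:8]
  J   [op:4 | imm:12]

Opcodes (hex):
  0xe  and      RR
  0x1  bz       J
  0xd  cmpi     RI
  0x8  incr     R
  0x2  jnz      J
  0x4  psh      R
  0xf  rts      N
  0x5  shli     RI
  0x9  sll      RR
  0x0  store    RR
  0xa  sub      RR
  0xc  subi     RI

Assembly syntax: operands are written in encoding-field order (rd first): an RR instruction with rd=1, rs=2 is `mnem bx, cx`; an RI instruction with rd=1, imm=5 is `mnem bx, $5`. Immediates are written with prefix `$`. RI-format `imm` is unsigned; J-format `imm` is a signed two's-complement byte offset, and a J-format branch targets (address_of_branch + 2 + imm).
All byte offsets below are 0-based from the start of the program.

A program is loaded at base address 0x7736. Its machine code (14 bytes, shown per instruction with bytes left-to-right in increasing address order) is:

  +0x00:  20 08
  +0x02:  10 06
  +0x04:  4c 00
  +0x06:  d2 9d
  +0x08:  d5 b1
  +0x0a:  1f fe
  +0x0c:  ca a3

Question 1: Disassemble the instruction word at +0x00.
off 0x00: read 20 08 as big → 0x2008
  opcode bits[15:12]=0x2: jnz/J
  imm@[11:0]=0x8 ⇒ $8

jnz $8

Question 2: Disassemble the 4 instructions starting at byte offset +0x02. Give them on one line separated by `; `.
bz $6; psh dx; cmpi ax, $669; cmpi bx, $433

+0x02: 10 06 ⇒ word 0x1006 (big)
  op=0x1006>>12=0x1 ⇒ bz (J)
  imm: (w>>0)&0xfff=0x6 → $6
+0x04: 4c 00 ⇒ word 0x4c00 (big)
  op=0x4c00>>12=0x4 ⇒ psh (R)
  rd: (w>>10)&0x3=0x3 → dx
+0x06: d2 9d ⇒ word 0xd29d (big)
  op=0xd29d>>12=0xd ⇒ cmpi (RI)
  rd: (w>>10)&0x3=0x0 → ax
  imm: (w>>0)&0x3ff=0x29d → $669
+0x08: d5 b1 ⇒ word 0xd5b1 (big)
  op=0xd5b1>>12=0xd ⇒ cmpi (RI)
  rd: (w>>10)&0x3=0x1 → bx
  imm: (w>>0)&0x3ff=0x1b1 → $433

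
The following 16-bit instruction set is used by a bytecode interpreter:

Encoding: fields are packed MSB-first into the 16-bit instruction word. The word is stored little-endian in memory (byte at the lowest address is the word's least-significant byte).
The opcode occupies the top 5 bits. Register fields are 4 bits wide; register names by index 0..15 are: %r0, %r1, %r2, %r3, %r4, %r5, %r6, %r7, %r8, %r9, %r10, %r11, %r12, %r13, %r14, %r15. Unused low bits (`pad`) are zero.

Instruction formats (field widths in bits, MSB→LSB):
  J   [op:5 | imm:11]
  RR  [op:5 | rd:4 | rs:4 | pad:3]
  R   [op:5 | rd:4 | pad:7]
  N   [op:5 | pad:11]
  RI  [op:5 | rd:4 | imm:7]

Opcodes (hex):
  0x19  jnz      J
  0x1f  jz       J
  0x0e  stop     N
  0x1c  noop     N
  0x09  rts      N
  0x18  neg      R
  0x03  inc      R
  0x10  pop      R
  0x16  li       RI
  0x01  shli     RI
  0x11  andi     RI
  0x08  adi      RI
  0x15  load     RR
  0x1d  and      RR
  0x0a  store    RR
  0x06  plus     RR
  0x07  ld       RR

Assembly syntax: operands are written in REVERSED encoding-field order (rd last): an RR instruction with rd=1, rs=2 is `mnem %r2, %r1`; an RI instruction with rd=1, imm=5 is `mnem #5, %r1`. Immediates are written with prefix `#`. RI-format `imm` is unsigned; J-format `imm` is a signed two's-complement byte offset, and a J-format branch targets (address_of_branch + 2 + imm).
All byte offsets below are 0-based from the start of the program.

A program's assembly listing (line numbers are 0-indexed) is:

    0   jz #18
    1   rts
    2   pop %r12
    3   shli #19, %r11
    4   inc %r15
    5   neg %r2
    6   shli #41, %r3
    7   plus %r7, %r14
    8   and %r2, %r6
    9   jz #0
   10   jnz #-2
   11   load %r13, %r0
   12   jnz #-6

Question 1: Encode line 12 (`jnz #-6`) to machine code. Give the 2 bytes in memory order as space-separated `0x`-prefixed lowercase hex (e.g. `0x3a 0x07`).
0xfa 0xcf

12. jnz fields op=0x19:5|imm=-6:11 → word cffah → fa cf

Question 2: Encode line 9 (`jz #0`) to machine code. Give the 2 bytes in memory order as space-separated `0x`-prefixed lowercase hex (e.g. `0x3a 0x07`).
0x00 0xf8

L9: jz op=0x1f:5|imm=0:11 ⇒ 0xf800 ⇒ little 00 f8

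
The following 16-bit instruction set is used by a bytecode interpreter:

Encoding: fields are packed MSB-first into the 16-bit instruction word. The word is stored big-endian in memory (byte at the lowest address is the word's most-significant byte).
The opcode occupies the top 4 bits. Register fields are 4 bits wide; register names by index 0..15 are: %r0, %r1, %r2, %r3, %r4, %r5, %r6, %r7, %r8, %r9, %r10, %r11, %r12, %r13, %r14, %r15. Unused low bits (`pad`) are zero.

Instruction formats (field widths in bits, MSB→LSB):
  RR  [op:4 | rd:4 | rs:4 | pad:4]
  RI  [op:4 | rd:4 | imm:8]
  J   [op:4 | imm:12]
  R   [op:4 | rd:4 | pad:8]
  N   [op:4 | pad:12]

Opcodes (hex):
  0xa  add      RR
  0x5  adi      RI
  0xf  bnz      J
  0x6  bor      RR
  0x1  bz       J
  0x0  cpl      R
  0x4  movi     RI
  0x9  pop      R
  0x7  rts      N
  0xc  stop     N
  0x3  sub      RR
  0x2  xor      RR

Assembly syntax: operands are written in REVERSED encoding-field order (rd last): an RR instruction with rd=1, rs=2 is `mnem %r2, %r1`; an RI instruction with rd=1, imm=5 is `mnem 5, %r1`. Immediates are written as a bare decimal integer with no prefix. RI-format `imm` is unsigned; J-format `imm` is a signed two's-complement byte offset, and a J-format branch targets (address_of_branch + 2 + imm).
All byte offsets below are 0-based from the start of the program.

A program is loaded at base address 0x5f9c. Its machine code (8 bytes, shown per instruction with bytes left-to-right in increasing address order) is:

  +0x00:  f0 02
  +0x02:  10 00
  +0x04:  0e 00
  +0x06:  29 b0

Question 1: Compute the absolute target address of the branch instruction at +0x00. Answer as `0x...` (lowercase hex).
[00] f0 02 → 0xf002
  opcode bits[15:12]=0xf: bnz/J
  imm@[11:0]=0x2 ⇒ 2
  target = base 0x5f9c + off 0x00 + 2 + imm 2 = 0x5fa0

0x5fa0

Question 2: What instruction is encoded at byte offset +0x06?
xor %r11, %r9

[06] 29 b0 → 0x29b0
  opcode bits[15:12]=0x2: xor/RR
  rd@[11:8]=0x9 ⇒ %r9
  rs@[7:4]=0xb ⇒ %r11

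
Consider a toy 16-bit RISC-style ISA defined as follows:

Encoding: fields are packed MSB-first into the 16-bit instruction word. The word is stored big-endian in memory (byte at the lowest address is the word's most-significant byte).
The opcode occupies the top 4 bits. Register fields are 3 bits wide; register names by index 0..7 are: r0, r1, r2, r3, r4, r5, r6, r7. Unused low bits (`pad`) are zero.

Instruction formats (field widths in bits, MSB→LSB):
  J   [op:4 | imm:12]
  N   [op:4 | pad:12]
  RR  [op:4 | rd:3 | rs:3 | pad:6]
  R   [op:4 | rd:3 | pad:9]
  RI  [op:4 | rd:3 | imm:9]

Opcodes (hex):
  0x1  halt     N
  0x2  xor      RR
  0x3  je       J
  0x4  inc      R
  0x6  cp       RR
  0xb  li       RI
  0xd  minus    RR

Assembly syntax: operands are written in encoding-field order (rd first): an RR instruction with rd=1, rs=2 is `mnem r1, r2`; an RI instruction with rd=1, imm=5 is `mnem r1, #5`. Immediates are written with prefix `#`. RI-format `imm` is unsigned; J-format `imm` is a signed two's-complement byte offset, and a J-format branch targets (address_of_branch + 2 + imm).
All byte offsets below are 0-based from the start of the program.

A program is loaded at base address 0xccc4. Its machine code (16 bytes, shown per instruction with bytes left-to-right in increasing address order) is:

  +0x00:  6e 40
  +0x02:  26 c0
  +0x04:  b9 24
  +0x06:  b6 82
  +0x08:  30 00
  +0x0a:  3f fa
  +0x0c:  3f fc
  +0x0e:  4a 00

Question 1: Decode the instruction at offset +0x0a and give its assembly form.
off 0x0a: read 3f fa as big → 0x3ffa
  top 4b → 0x3 → je [J]
  [11:0] imm=4090 (s12→-6) = #-6

je #-6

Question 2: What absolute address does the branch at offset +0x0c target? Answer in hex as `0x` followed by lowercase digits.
[0c] 3f fc → 0x3ffc
  top 4b → 0x3 → je [J]
  imm: (w>>0)&0xfff=0xffc (s12→-4) → #-4
  target = base 0xccc4 + off 0x0c + 2 + imm -4 = 0xccce

0xccce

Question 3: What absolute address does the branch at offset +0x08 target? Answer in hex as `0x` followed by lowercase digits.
0xccce

off 0x08: read 30 00 as big → 0x3000
  opcode bits[15:12]=0x3: je/J
  imm: (w>>0)&0xfff=0x0 → #0
  target = base 0xccc4 + off 0x08 + 2 + imm 0 = 0xccce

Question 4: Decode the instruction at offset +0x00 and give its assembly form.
[00] 6e 40 → 0x6e40
  top 4b → 0x6 → cp [RR]
  rd@[11:9]=0x7 ⇒ r7
  rs@[8:6]=0x1 ⇒ r1

cp r7, r1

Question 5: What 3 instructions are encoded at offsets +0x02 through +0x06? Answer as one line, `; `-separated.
xor r3, r3; li r4, #292; li r3, #130

@+02  big-endian(26 c0) = 0x26c0
  top 4b → 0x2 → xor [RR]
  rd: (w>>9)&0x7=0x3 → r3
  rs: (w>>6)&0x7=0x3 → r3
@+04  big-endian(b9 24) = 0xb924
  top 4b → 0xb → li [RI]
  rd: (w>>9)&0x7=0x4 → r4
  imm: (w>>0)&0x1ff=0x124 → #292
@+06  big-endian(b6 82) = 0xb682
  top 4b → 0xb → li [RI]
  rd: (w>>9)&0x7=0x3 → r3
  imm: (w>>0)&0x1ff=0x82 → #130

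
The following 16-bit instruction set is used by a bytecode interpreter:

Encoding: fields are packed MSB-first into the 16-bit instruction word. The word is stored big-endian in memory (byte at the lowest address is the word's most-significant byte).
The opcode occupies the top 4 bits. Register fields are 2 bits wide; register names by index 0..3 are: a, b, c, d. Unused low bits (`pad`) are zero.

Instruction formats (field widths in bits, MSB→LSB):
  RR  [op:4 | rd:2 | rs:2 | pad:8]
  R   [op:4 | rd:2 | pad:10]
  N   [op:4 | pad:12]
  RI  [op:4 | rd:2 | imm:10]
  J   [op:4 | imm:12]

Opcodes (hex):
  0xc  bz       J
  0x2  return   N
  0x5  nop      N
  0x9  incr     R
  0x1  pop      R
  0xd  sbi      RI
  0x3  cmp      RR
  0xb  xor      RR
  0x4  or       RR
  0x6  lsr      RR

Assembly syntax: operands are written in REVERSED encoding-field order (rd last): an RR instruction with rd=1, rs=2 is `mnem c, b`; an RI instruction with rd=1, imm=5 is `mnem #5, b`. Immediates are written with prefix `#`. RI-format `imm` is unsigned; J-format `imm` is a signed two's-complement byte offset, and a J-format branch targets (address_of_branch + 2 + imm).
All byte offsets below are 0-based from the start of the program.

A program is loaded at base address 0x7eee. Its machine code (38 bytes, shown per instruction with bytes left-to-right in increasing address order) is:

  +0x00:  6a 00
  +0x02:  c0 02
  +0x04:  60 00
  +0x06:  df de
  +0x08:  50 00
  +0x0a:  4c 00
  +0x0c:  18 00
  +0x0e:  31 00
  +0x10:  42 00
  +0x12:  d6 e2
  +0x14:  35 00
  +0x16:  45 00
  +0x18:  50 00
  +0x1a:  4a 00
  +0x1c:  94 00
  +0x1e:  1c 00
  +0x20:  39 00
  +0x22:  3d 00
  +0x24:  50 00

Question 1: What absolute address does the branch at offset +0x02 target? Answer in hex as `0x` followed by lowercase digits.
+0x02: c0 02 ⇒ word 0xc002 (big)
  op=0xc002>>12=0xc ⇒ bz (J)
  [11:0] imm=2 = #2
  target = base 0x7eee + off 0x02 + 2 + imm 2 = 0x7ef4

0x7ef4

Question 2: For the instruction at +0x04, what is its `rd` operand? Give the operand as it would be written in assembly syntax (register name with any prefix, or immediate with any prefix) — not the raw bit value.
a

[04] 60 00 → 0x6000
  opcode bits[15:12]=0x6: lsr/RR
  rd: (w>>10)&0x3=0x0 → a
  rs: (w>>8)&0x3=0x0 → a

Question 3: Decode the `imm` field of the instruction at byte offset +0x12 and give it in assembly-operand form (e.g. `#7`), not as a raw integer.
#738

off 0x12: read d6 e2 as big → 0xd6e2
  opcode bits[15:12]=0xd: sbi/RI
  rd@[11:10]=0x1 ⇒ b
  imm@[9:0]=0x2e2 ⇒ #738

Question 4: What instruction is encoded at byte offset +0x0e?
cmp b, a

off 0x0e: read 31 00 as big → 0x3100
  op=0x3100>>12=0x3 ⇒ cmp (RR)
  [11:10] rd=0 = a
  [9:8] rs=1 = b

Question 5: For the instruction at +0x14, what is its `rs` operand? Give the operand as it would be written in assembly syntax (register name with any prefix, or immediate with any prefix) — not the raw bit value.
b

[14] 35 00 → 0x3500
  top 4b → 0x3 → cmp [RR]
  rd@[11:10]=0x1 ⇒ b
  rs@[9:8]=0x1 ⇒ b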